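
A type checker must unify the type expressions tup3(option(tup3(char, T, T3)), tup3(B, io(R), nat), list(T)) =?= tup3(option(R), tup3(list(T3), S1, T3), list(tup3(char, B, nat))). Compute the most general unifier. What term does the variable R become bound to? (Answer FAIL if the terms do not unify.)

Decompose tup3/3: option(tup3(char, T, T3)) =?= option(R),  tup3(B, io(R), nat) =?= tup3(list(T3), S1, T3),  list(T) =?= list(tup3(char, B, nat)).
Decompose option/1: tup3(char, T, T3) =?= R.
Bind R := tup3(char, T, T3); substituting into the one remaining equation that mentions R gives: tup3(B, io(tup3(char, T, T3)), nat) =?= tup3(list(T3), S1, T3).
Decompose tup3/3: B =?= list(T3),  io(tup3(char, T, T3)) =?= S1,  nat =?= T3.
Bind B := list(T3); substituting into the one remaining equation that mentions B gives: list(T) =?= list(tup3(char, list(T3), nat)).
Bind S1 := io(tup3(char, T, T3)); no other remaining equation mentions S1.
Bind T3 := nat; substituting into the remaining equation gives: list(T) =?= list(tup3(char, list(nat), nat)). Substituting into the earlier bindings gives R := tup3(char, T, nat), B := list(nat), S1 := io(tup3(char, T, nat)).
Decompose list/1: T =?= tup3(char, list(nat), nat).
Bind T := tup3(char, list(nat), nat). Substituting into the earlier bindings gives R := tup3(char, tup3(char, list(nat), nat), nat), S1 := io(tup3(char, tup3(char, list(nat), nat), nat)).
MGU = { R := tup3(char, tup3(char, list(nat), nat), nat), B := list(nat), S1 := io(tup3(char, tup3(char, list(nat), nat), nat)), T3 := nat, T := tup3(char, list(nat), nat) }, so R := tup3(char, tup3(char, list(nat), nat), nat).

tup3(char, tup3(char, list(nat), nat), nat)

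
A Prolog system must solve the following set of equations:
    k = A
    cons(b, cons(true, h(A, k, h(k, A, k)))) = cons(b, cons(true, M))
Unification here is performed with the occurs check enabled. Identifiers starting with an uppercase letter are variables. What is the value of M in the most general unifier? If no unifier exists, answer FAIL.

h(k, k, h(k, k, k))

Bind A := k; substituting into the remaining equation gives: cons(b, cons(true, h(k, k, h(k, k, k)))) = cons(b, cons(true, M)).
Decompose cons/2: b = b,  cons(true, h(k, k, h(k, k, k))) = cons(true, M).
Delete trivial equation b = b.
Decompose cons/2: true = true,  h(k, k, h(k, k, k)) = M.
Delete trivial equation true = true.
Bind M := h(k, k, h(k, k, k)).
MGU = { A ↦ k, M ↦ h(k, k, h(k, k, k)) }, so M ↦ h(k, k, h(k, k, k)).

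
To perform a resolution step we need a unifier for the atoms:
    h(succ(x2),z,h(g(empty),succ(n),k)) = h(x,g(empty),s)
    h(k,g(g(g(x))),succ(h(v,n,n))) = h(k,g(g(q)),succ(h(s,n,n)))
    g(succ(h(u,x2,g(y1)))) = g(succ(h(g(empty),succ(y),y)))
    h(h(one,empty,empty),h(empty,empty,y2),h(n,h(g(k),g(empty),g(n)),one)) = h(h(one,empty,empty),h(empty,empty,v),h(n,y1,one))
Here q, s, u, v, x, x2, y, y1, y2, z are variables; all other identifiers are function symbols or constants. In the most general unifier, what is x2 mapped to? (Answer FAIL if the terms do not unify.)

succ(g(h(g(k),g(empty),g(n))))

Decompose h/3: succ(x2) = x,  z = g(empty),  h(g(empty),succ(n),k) = s.
Bind x := succ(x2); substituting into the one remaining equation that mentions x gives: h(k,g(g(g(succ(x2)))),succ(h(v,n,n))) = h(k,g(g(q)),succ(h(s,n,n))).
Bind z := g(empty); no other remaining equation mentions z.
Bind s := h(g(empty),succ(n),k); substituting into the one remaining equation that mentions s gives: h(k,g(g(g(succ(x2)))),succ(h(v,n,n))) = h(k,g(g(q)),succ(h(h(g(empty),succ(n),k),n,n))).
Decompose h/3: k = k,  g(g(g(succ(x2)))) = g(g(q)),  succ(h(v,n,n)) = succ(h(h(g(empty),succ(n),k),n,n)).
Delete trivial equation k = k.
Decompose g/1: g(g(succ(x2))) = g(q).
Decompose g/1: g(succ(x2)) = q.
Bind q := g(succ(x2)); no other remaining equation mentions q.
Decompose succ/1: h(v,n,n) = h(h(g(empty),succ(n),k),n,n).
Decompose h/3: v = h(g(empty),succ(n),k),  n = n,  n = n.
Bind v := h(g(empty),succ(n),k); substituting into the one remaining equation that mentions v gives: h(h(one,empty,empty),h(empty,empty,y2),h(n,h(g(k),g(empty),g(n)),one)) = h(h(one,empty,empty),h(empty,empty,h(g(empty),succ(n),k)),h(n,y1,one)).
Delete trivial equation n = n.
Delete trivial equation n = n.
Decompose g/1: succ(h(u,x2,g(y1))) = succ(h(g(empty),succ(y),y)).
Decompose succ/1: h(u,x2,g(y1)) = h(g(empty),succ(y),y).
Decompose h/3: u = g(empty),  x2 = succ(y),  g(y1) = y.
Bind u := g(empty); no other remaining equation mentions u.
Bind x2 := succ(y); no other remaining equation mentions x2. Substituting into the earlier bindings gives x := succ(succ(y)), q := g(succ(succ(y))).
Bind y := g(y1); no other remaining equation mentions y. Substituting into the earlier bindings gives x := succ(succ(g(y1))), q := g(succ(succ(g(y1)))), x2 := succ(g(y1)).
Decompose h/3: h(one,empty,empty) = h(one,empty,empty),  h(empty,empty,y2) = h(empty,empty,h(g(empty),succ(n),k)),  h(n,h(g(k),g(empty),g(n)),one) = h(n,y1,one).
Delete trivial equation h(one,empty,empty) = h(one,empty,empty).
Decompose h/3: empty = empty,  empty = empty,  y2 = h(g(empty),succ(n),k).
Delete trivial equation empty = empty.
Delete trivial equation empty = empty.
Bind y2 := h(g(empty),succ(n),k); no other remaining equation mentions y2.
Decompose h/3: n = n,  h(g(k),g(empty),g(n)) = y1,  one = one.
Delete trivial equation n = n.
Bind y1 := h(g(k),g(empty),g(n)); no other remaining equation mentions y1. Substituting into the earlier bindings gives x := succ(succ(g(h(g(k),g(empty),g(n))))), q := g(succ(succ(g(h(g(k),g(empty),g(n)))))), x2 := succ(g(h(g(k),g(empty),g(n)))), y := g(h(g(k),g(empty),g(n))).
Delete trivial equation one = one.
MGU = { x := succ(succ(g(h(g(k),g(empty),g(n))))), z := g(empty), s := h(g(empty),succ(n),k), q := g(succ(succ(g(h(g(k),g(empty),g(n)))))), v := h(g(empty),succ(n),k), u := g(empty), x2 := succ(g(h(g(k),g(empty),g(n)))), y := g(h(g(k),g(empty),g(n))), y2 := h(g(empty),succ(n),k), y1 := h(g(k),g(empty),g(n)) }, so x2 := succ(g(h(g(k),g(empty),g(n)))).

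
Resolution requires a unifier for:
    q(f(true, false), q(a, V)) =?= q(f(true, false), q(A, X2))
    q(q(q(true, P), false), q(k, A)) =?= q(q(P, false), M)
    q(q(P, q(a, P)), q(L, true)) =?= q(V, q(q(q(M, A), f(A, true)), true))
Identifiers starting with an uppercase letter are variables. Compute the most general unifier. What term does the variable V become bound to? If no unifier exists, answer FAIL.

Decompose q/2: f(true, false) =?= f(true, false),  q(a, V) =?= q(A, X2).
Delete trivial equation f(true, false) =?= f(true, false).
Decompose q/2: a =?= A,  V =?= X2.
Bind A := a; substituting into the 2 remaining equations that mention A gives: q(q(q(true, P), false), q(k, a)) =?= q(q(P, false), M),  q(q(P, q(a, P)), q(L, true)) =?= q(V, q(q(q(M, a), f(a, true)), true)).
Bind V := X2; substituting into the one remaining equation that mentions V gives: q(q(P, q(a, P)), q(L, true)) =?= q(X2, q(q(q(M, a), f(a, true)), true)).
Decompose q/2: q(q(true, P), false) =?= q(P, false),  q(k, a) =?= M.
Decompose q/2: q(true, P) =?= P,  false =?= false.
Occurs check fails: P occurs in q(true, P); the equation P =?= q(true, P) has no finite solution.

FAIL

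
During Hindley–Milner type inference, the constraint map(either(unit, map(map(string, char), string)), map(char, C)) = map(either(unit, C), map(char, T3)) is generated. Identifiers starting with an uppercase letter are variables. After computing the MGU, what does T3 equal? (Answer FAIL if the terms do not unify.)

map(map(string, char), string)

Decompose map/2: either(unit, map(map(string, char), string)) = either(unit, C),  map(char, C) = map(char, T3).
Decompose either/2: unit = unit,  map(map(string, char), string) = C.
Delete trivial equation unit = unit.
Bind C := map(map(string, char), string); substituting into the remaining equation gives: map(char, map(map(string, char), string)) = map(char, T3).
Decompose map/2: char = char,  map(map(string, char), string) = T3.
Delete trivial equation char = char.
Bind T3 := map(map(string, char), string).
MGU = { C -> map(map(string, char), string), T3 -> map(map(string, char), string) }, so T3 -> map(map(string, char), string).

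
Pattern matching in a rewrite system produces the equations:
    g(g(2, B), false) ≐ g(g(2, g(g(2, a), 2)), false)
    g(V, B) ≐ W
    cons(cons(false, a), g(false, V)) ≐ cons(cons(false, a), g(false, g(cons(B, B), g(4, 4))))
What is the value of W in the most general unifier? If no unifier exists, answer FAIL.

g(g(cons(g(g(2, a), 2), g(g(2, a), 2)), g(4, 4)), g(g(2, a), 2))

Decompose g/2: g(2, B) ≐ g(2, g(g(2, a), 2)),  false ≐ false.
Decompose g/2: 2 ≐ 2,  B ≐ g(g(2, a), 2).
Delete trivial equation 2 ≐ 2.
Bind B := g(g(2, a), 2); substituting into the 2 remaining equations that mention B gives: g(V, g(g(2, a), 2)) ≐ W,  cons(cons(false, a), g(false, V)) ≐ cons(cons(false, a), g(false, g(cons(g(g(2, a), 2), g(g(2, a), 2)), g(4, 4)))).
Delete trivial equation false ≐ false.
Bind W := g(V, g(g(2, a), 2)); no other remaining equation mentions W.
Decompose cons/2: cons(false, a) ≐ cons(false, a),  g(false, V) ≐ g(false, g(cons(g(g(2, a), 2), g(g(2, a), 2)), g(4, 4))).
Delete trivial equation cons(false, a) ≐ cons(false, a).
Decompose g/2: false ≐ false,  V ≐ g(cons(g(g(2, a), 2), g(g(2, a), 2)), g(4, 4)).
Delete trivial equation false ≐ false.
Bind V := g(cons(g(g(2, a), 2), g(g(2, a), 2)), g(4, 4)). Substituting into the earlier binding gives W := g(g(cons(g(g(2, a), 2), g(g(2, a), 2)), g(4, 4)), g(g(2, a), 2)).
MGU = { B -> g(g(2, a), 2), W -> g(g(cons(g(g(2, a), 2), g(g(2, a), 2)), g(4, 4)), g(g(2, a), 2)), V -> g(cons(g(g(2, a), 2), g(g(2, a), 2)), g(4, 4)) }, so W -> g(g(cons(g(g(2, a), 2), g(g(2, a), 2)), g(4, 4)), g(g(2, a), 2)).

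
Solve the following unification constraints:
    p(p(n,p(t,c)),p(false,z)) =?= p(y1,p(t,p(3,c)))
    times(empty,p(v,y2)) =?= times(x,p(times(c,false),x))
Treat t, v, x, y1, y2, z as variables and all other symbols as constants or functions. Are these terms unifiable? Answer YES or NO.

Decompose p/2: p(n,p(t,c)) =?= y1,  p(false,z) =?= p(t,p(3,c)).
Bind y1 := p(n,p(t,c)); no other remaining equation mentions y1.
Decompose p/2: false =?= t,  z =?= p(3,c).
Bind t := false; no other remaining equation mentions t. Substituting into the earlier binding gives y1 := p(n,p(false,c)).
Bind z := p(3,c); no other remaining equation mentions z.
Decompose times/2: empty =?= x,  p(v,y2) =?= p(times(c,false),x).
Bind x := empty; substituting into the remaining equation gives: p(v,y2) =?= p(times(c,false),empty).
Decompose p/2: v =?= times(c,false),  y2 =?= empty.
Bind v := times(c,false); no other remaining equation mentions v.
Bind y2 := empty.
No equations remain and no clash or occurs-check failure arose, so a unifier exists.

YES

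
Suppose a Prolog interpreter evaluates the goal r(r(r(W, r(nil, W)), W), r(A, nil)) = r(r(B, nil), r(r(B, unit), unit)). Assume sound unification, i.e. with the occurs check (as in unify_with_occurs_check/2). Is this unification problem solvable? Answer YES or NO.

NO

Decompose r/2: r(r(W, r(nil, W)), W) = r(B, nil),  r(A, nil) = r(r(B, unit), unit).
Decompose r/2: r(W, r(nil, W)) = B,  W = nil.
Bind B := r(W, r(nil, W)); substituting into the one remaining equation that mentions B gives: r(A, nil) = r(r(r(W, r(nil, W)), unit), unit).
Bind W := nil; substituting into the remaining equation gives: r(A, nil) = r(r(r(nil, r(nil, nil)), unit), unit). Substituting into the earlier binding gives B := r(nil, r(nil, nil)).
Decompose r/2: A = r(r(nil, r(nil, nil)), unit),  nil = unit.
Bind A := r(r(nil, r(nil, nil)), unit); no other remaining equation mentions A.
Clash: constants nil and unit differ; no unifier exists.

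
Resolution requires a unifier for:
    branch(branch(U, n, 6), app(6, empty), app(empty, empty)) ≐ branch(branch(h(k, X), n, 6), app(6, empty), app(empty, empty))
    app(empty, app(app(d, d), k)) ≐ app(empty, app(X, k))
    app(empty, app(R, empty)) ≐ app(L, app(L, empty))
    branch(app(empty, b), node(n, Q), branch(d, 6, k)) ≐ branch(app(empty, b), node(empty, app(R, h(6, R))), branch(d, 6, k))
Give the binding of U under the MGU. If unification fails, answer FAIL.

Decompose branch/3: branch(U, n, 6) ≐ branch(h(k, X), n, 6),  app(6, empty) ≐ app(6, empty),  app(empty, empty) ≐ app(empty, empty).
Decompose branch/3: U ≐ h(k, X),  n ≐ n,  6 ≐ 6.
Bind U := h(k, X); no other remaining equation mentions U.
Delete trivial equation n ≐ n.
Delete trivial equation 6 ≐ 6.
Delete trivial equation app(6, empty) ≐ app(6, empty).
Delete trivial equation app(empty, empty) ≐ app(empty, empty).
Decompose app/2: empty ≐ empty,  app(app(d, d), k) ≐ app(X, k).
Delete trivial equation empty ≐ empty.
Decompose app/2: app(d, d) ≐ X,  k ≐ k.
Bind X := app(d, d); no other remaining equation mentions X. Substituting into the earlier binding gives U := h(k, app(d, d)).
Delete trivial equation k ≐ k.
Decompose app/2: empty ≐ L,  app(R, empty) ≐ app(L, empty).
Bind L := empty; substituting into the one remaining equation that mentions L gives: app(R, empty) ≐ app(empty, empty).
Decompose app/2: R ≐ empty,  empty ≐ empty.
Bind R := empty; substituting into the one remaining equation that mentions R gives: branch(app(empty, b), node(n, Q), branch(d, 6, k)) ≐ branch(app(empty, b), node(empty, app(empty, h(6, empty))), branch(d, 6, k)).
Delete trivial equation empty ≐ empty.
Decompose branch/3: app(empty, b) ≐ app(empty, b),  node(n, Q) ≐ node(empty, app(empty, h(6, empty))),  branch(d, 6, k) ≐ branch(d, 6, k).
Delete trivial equation app(empty, b) ≐ app(empty, b).
Decompose node/2: n ≐ empty,  Q ≐ app(empty, h(6, empty)).
Clash: constants n and empty differ; no unifier exists.

FAIL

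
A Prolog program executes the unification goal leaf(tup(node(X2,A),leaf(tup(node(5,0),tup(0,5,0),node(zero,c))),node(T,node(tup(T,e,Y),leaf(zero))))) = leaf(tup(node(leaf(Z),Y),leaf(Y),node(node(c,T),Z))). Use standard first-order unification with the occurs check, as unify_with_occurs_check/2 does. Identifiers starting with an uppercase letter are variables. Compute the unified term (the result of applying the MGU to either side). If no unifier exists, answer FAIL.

Decompose leaf/1: tup(node(X2,A),leaf(tup(node(5,0),tup(0,5,0),node(zero,c))),node(T,node(tup(T,e,Y),leaf(zero)))) = tup(node(leaf(Z),Y),leaf(Y),node(node(c,T),Z)).
Decompose tup/3: node(X2,A) = node(leaf(Z),Y),  leaf(tup(node(5,0),tup(0,5,0),node(zero,c))) = leaf(Y),  node(T,node(tup(T,e,Y),leaf(zero))) = node(node(c,T),Z).
Decompose node/2: X2 = leaf(Z),  A = Y.
Bind X2 := leaf(Z); no other remaining equation mentions X2.
Bind A := Y; no other remaining equation mentions A.
Decompose leaf/1: tup(node(5,0),tup(0,5,0),node(zero,c)) = Y.
Bind Y := tup(node(5,0),tup(0,5,0),node(zero,c)); substituting into the remaining equation gives: node(T,node(tup(T,e,tup(node(5,0),tup(0,5,0),node(zero,c))),leaf(zero))) = node(node(c,T),Z). Substituting into the earlier binding gives A := tup(node(5,0),tup(0,5,0),node(zero,c)).
Decompose node/2: T = node(c,T),  node(tup(T,e,tup(node(5,0),tup(0,5,0),node(zero,c))),leaf(zero)) = Z.
Occurs check fails: T occurs in node(c,T); the equation T = node(c,T) has no finite solution.

FAIL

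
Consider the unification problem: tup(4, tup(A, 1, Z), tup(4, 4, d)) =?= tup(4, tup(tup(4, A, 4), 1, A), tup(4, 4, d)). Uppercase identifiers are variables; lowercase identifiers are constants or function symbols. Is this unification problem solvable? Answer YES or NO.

NO

Decompose tup/3: 4 =?= 4,  tup(A, 1, Z) =?= tup(tup(4, A, 4), 1, A),  tup(4, 4, d) =?= tup(4, 4, d).
Delete trivial equation 4 =?= 4.
Decompose tup/3: A =?= tup(4, A, 4),  1 =?= 1,  Z =?= A.
Occurs check fails: A occurs in tup(4, A, 4); the equation A =?= tup(4, A, 4) has no finite solution.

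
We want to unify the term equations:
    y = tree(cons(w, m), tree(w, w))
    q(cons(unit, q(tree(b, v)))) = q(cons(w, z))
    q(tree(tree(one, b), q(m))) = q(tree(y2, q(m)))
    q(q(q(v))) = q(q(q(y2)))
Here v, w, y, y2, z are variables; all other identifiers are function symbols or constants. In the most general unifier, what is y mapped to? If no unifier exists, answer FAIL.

Bind y := tree(cons(w, m), tree(w, w)); no other remaining equation mentions y.
Decompose q/1: cons(unit, q(tree(b, v))) = cons(w, z).
Decompose cons/2: unit = w,  q(tree(b, v)) = z.
Bind w := unit; no other remaining equation mentions w. Substituting into the earlier binding gives y := tree(cons(unit, m), tree(unit, unit)).
Bind z := q(tree(b, v)); no other remaining equation mentions z.
Decompose q/1: tree(tree(one, b), q(m)) = tree(y2, q(m)).
Decompose tree/2: tree(one, b) = y2,  q(m) = q(m).
Bind y2 := tree(one, b); substituting into the one remaining equation that mentions y2 gives: q(q(q(v))) = q(q(q(tree(one, b)))).
Delete trivial equation q(m) = q(m).
Decompose q/1: q(q(v)) = q(q(tree(one, b))).
Decompose q/1: q(v) = q(tree(one, b)).
Decompose q/1: v = tree(one, b).
Bind v := tree(one, b). Substituting into the earlier binding gives z := q(tree(b, tree(one, b))).
MGU = { y -> tree(cons(unit, m), tree(unit, unit)), w -> unit, z -> q(tree(b, tree(one, b))), y2 -> tree(one, b), v -> tree(one, b) }, so y -> tree(cons(unit, m), tree(unit, unit)).

tree(cons(unit, m), tree(unit, unit))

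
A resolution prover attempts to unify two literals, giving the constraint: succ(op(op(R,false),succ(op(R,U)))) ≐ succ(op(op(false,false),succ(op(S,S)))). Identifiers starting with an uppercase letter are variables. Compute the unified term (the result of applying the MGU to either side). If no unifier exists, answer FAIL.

Decompose succ/1: op(op(R,false),succ(op(R,U))) ≐ op(op(false,false),succ(op(S,S))).
Decompose op/2: op(R,false) ≐ op(false,false),  succ(op(R,U)) ≐ succ(op(S,S)).
Decompose op/2: R ≐ false,  false ≐ false.
Bind R := false; substituting into the one remaining equation that mentions R gives: succ(op(false,U)) ≐ succ(op(S,S)).
Delete trivial equation false ≐ false.
Decompose succ/1: op(false,U) ≐ op(S,S).
Decompose op/2: false ≐ S,  U ≐ S.
Bind S := false; substituting into the remaining equation gives: U ≐ false.
Bind U := false.
Applying the MGU to either side gives succ(op(op(false,false),succ(op(false,false)))).

succ(op(op(false,false),succ(op(false,false))))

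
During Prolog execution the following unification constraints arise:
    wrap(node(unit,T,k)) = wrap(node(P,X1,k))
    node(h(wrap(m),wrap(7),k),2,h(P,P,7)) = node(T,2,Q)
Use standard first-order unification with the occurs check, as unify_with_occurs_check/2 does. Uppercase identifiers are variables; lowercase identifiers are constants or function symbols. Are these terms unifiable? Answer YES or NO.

YES

Decompose wrap/1: node(unit,T,k) = node(P,X1,k).
Decompose node/3: unit = P,  T = X1,  k = k.
Bind P := unit; substituting into the one remaining equation that mentions P gives: node(h(wrap(m),wrap(7),k),2,h(unit,unit,7)) = node(T,2,Q).
Bind T := X1; substituting into the one remaining equation that mentions T gives: node(h(wrap(m),wrap(7),k),2,h(unit,unit,7)) = node(X1,2,Q).
Delete trivial equation k = k.
Decompose node/3: h(wrap(m),wrap(7),k) = X1,  2 = 2,  h(unit,unit,7) = Q.
Bind X1 := h(wrap(m),wrap(7),k); no other remaining equation mentions X1. Substituting into the earlier binding gives T := h(wrap(m),wrap(7),k).
Delete trivial equation 2 = 2.
Bind Q := h(unit,unit,7).
No equations remain and no clash or occurs-check failure arose, so a unifier exists.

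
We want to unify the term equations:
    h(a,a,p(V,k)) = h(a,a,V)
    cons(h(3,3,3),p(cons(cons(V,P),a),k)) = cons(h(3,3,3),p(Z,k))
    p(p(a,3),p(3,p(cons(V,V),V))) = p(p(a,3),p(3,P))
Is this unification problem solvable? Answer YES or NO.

Decompose h/3: a = a,  a = a,  p(V,k) = V.
Delete trivial equation a = a.
Delete trivial equation a = a.
Occurs check fails: V occurs in p(V,k); the equation V = p(V,k) has no finite solution.

NO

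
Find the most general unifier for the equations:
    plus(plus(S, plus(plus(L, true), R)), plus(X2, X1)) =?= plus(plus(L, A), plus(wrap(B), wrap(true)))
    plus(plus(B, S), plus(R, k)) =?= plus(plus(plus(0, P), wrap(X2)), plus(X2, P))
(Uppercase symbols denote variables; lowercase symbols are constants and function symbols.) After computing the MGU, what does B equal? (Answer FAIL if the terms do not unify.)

plus(0, k)

Decompose plus/2: plus(S, plus(plus(L, true), R)) =?= plus(L, A),  plus(X2, X1) =?= plus(wrap(B), wrap(true)).
Decompose plus/2: S =?= L,  plus(plus(L, true), R) =?= A.
Bind S := L; substituting into the one remaining equation that mentions S gives: plus(plus(B, L), plus(R, k)) =?= plus(plus(plus(0, P), wrap(X2)), plus(X2, P)).
Bind A := plus(plus(L, true), R); no other remaining equation mentions A.
Decompose plus/2: X2 =?= wrap(B),  X1 =?= wrap(true).
Bind X2 := wrap(B); substituting into the one remaining equation that mentions X2 gives: plus(plus(B, L), plus(R, k)) =?= plus(plus(plus(0, P), wrap(wrap(B))), plus(wrap(B), P)).
Bind X1 := wrap(true); no other remaining equation mentions X1.
Decompose plus/2: plus(B, L) =?= plus(plus(0, P), wrap(wrap(B))),  plus(R, k) =?= plus(wrap(B), P).
Decompose plus/2: B =?= plus(0, P),  L =?= wrap(wrap(B)).
Bind B := plus(0, P); substituting into the remaining equations gives: L =?= wrap(wrap(plus(0, P))),  plus(R, k) =?= plus(wrap(plus(0, P)), P). Substituting into the earlier binding gives X2 := wrap(plus(0, P)).
Bind L := wrap(wrap(plus(0, P))); no other remaining equation mentions L. Substituting into the earlier bindings gives S := wrap(wrap(plus(0, P))), A := plus(plus(wrap(wrap(plus(0, P))), true), R).
Decompose plus/2: R =?= wrap(plus(0, P)),  k =?= P.
Bind R := wrap(plus(0, P)); no other remaining equation mentions R. Substituting into the earlier binding gives A := plus(plus(wrap(wrap(plus(0, P))), true), wrap(plus(0, P))).
Bind P := k. Substituting into the earlier bindings gives S := wrap(wrap(plus(0, k))), A := plus(plus(wrap(wrap(plus(0, k))), true), wrap(plus(0, k))), X2 := wrap(plus(0, k)), B := plus(0, k), L := wrap(wrap(plus(0, k))), R := wrap(plus(0, k)).
MGU = { S -> wrap(wrap(plus(0, k))), A -> plus(plus(wrap(wrap(plus(0, k))), true), wrap(plus(0, k))), X2 -> wrap(plus(0, k)), X1 -> wrap(true), B -> plus(0, k), L -> wrap(wrap(plus(0, k))), R -> wrap(plus(0, k)), P -> k }, so B -> plus(0, k).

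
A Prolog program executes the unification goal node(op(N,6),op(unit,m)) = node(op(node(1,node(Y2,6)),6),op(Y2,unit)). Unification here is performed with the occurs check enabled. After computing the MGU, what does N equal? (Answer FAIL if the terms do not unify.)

FAIL

Decompose node/2: op(N,6) = op(node(1,node(Y2,6)),6),  op(unit,m) = op(Y2,unit).
Decompose op/2: N = node(1,node(Y2,6)),  6 = 6.
Bind N := node(1,node(Y2,6)); no other remaining equation mentions N.
Delete trivial equation 6 = 6.
Decompose op/2: unit = Y2,  m = unit.
Bind Y2 := unit; no other remaining equation mentions Y2. Substituting into the earlier binding gives N := node(1,node(unit,6)).
Clash: constants m and unit differ; no unifier exists.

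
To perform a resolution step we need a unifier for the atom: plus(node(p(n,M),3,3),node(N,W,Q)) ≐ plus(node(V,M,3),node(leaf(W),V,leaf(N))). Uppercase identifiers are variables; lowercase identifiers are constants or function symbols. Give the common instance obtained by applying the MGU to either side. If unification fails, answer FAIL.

plus(node(p(n,3),3,3),node(leaf(p(n,3)),p(n,3),leaf(leaf(p(n,3)))))

Decompose plus/2: node(p(n,M),3,3) ≐ node(V,M,3),  node(N,W,Q) ≐ node(leaf(W),V,leaf(N)).
Decompose node/3: p(n,M) ≐ V,  3 ≐ M,  3 ≐ 3.
Bind V := p(n,M); substituting into the one remaining equation that mentions V gives: node(N,W,Q) ≐ node(leaf(W),p(n,M),leaf(N)).
Bind M := 3; substituting into the one remaining equation that mentions M gives: node(N,W,Q) ≐ node(leaf(W),p(n,3),leaf(N)). Substituting into the earlier binding gives V := p(n,3).
Delete trivial equation 3 ≐ 3.
Decompose node/3: N ≐ leaf(W),  W ≐ p(n,3),  Q ≐ leaf(N).
Bind N := leaf(W); substituting into the one remaining equation that mentions N gives: Q ≐ leaf(leaf(W)).
Bind W := p(n,3); substituting into the remaining equation gives: Q ≐ leaf(leaf(p(n,3))). Substituting into the earlier binding gives N := leaf(p(n,3)).
Bind Q := leaf(leaf(p(n,3))).
Applying the MGU to either side gives plus(node(p(n,3),3,3),node(leaf(p(n,3)),p(n,3),leaf(leaf(p(n,3))))).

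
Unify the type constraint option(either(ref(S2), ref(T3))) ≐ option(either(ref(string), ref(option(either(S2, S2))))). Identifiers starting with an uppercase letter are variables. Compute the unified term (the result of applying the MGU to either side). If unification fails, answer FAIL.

option(either(ref(string), ref(option(either(string, string)))))

Decompose option/1: either(ref(S2), ref(T3)) ≐ either(ref(string), ref(option(either(S2, S2)))).
Decompose either/2: ref(S2) ≐ ref(string),  ref(T3) ≐ ref(option(either(S2, S2))).
Decompose ref/1: S2 ≐ string.
Bind S2 := string; substituting into the remaining equation gives: ref(T3) ≐ ref(option(either(string, string))).
Decompose ref/1: T3 ≐ option(either(string, string)).
Bind T3 := option(either(string, string)).
Applying the MGU to either side gives option(either(ref(string), ref(option(either(string, string))))).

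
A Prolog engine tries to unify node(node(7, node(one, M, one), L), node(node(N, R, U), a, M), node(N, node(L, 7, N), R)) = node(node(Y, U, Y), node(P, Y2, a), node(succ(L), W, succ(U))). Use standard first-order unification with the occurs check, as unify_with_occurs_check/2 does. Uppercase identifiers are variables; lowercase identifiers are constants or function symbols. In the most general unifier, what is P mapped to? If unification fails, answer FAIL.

node(succ(7), succ(node(one, a, one)), node(one, a, one))

Decompose node/3: node(7, node(one, M, one), L) = node(Y, U, Y),  node(node(N, R, U), a, M) = node(P, Y2, a),  node(N, node(L, 7, N), R) = node(succ(L), W, succ(U)).
Decompose node/3: 7 = Y,  node(one, M, one) = U,  L = Y.
Bind Y := 7; substituting into the one remaining equation that mentions Y gives: L = 7.
Bind U := node(one, M, one); substituting into the 2 remaining equations that mention U gives: node(node(N, R, node(one, M, one)), a, M) = node(P, Y2, a),  node(N, node(L, 7, N), R) = node(succ(L), W, succ(node(one, M, one))).
Bind L := 7; substituting into the one remaining equation that mentions L gives: node(N, node(7, 7, N), R) = node(succ(7), W, succ(node(one, M, one))).
Decompose node/3: node(N, R, node(one, M, one)) = P,  a = Y2,  M = a.
Bind P := node(N, R, node(one, M, one)); no other remaining equation mentions P.
Bind Y2 := a; no other remaining equation mentions Y2.
Bind M := a; substituting into the remaining equation gives: node(N, node(7, 7, N), R) = node(succ(7), W, succ(node(one, a, one))). Substituting into the earlier bindings gives U := node(one, a, one), P := node(N, R, node(one, a, one)).
Decompose node/3: N = succ(7),  node(7, 7, N) = W,  R = succ(node(one, a, one)).
Bind N := succ(7); substituting into the one remaining equation that mentions N gives: node(7, 7, succ(7)) = W. Substituting into the earlier binding gives P := node(succ(7), R, node(one, a, one)).
Bind W := node(7, 7, succ(7)); no other remaining equation mentions W.
Bind R := succ(node(one, a, one)). Substituting into the earlier binding gives P := node(succ(7), succ(node(one, a, one)), node(one, a, one)).
MGU = { Y -> 7, U -> node(one, a, one), L -> 7, P -> node(succ(7), succ(node(one, a, one)), node(one, a, one)), Y2 -> a, M -> a, N -> succ(7), W -> node(7, 7, succ(7)), R -> succ(node(one, a, one)) }, so P -> node(succ(7), succ(node(one, a, one)), node(one, a, one)).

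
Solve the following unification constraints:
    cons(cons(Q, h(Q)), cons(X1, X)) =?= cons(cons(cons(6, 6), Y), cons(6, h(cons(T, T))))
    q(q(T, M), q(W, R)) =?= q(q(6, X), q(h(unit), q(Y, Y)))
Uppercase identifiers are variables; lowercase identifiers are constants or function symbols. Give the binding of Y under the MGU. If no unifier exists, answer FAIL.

h(cons(6, 6))

Decompose cons/2: cons(Q, h(Q)) =?= cons(cons(6, 6), Y),  cons(X1, X) =?= cons(6, h(cons(T, T))).
Decompose cons/2: Q =?= cons(6, 6),  h(Q) =?= Y.
Bind Q := cons(6, 6); substituting into the one remaining equation that mentions Q gives: h(cons(6, 6)) =?= Y.
Bind Y := h(cons(6, 6)); substituting into the one remaining equation that mentions Y gives: q(q(T, M), q(W, R)) =?= q(q(6, X), q(h(unit), q(h(cons(6, 6)), h(cons(6, 6))))).
Decompose cons/2: X1 =?= 6,  X =?= h(cons(T, T)).
Bind X1 := 6; no other remaining equation mentions X1.
Bind X := h(cons(T, T)); substituting into the remaining equation gives: q(q(T, M), q(W, R)) =?= q(q(6, h(cons(T, T))), q(h(unit), q(h(cons(6, 6)), h(cons(6, 6))))).
Decompose q/2: q(T, M) =?= q(6, h(cons(T, T))),  q(W, R) =?= q(h(unit), q(h(cons(6, 6)), h(cons(6, 6)))).
Decompose q/2: T =?= 6,  M =?= h(cons(T, T)).
Bind T := 6; substituting into the one remaining equation that mentions T gives: M =?= h(cons(6, 6)). Substituting into the earlier binding gives X := h(cons(6, 6)).
Bind M := h(cons(6, 6)); no other remaining equation mentions M.
Decompose q/2: W =?= h(unit),  R =?= q(h(cons(6, 6)), h(cons(6, 6))).
Bind W := h(unit); no other remaining equation mentions W.
Bind R := q(h(cons(6, 6)), h(cons(6, 6))).
MGU = { Q -> cons(6, 6), Y -> h(cons(6, 6)), X1 -> 6, X -> h(cons(6, 6)), T -> 6, M -> h(cons(6, 6)), W -> h(unit), R -> q(h(cons(6, 6)), h(cons(6, 6))) }, so Y -> h(cons(6, 6)).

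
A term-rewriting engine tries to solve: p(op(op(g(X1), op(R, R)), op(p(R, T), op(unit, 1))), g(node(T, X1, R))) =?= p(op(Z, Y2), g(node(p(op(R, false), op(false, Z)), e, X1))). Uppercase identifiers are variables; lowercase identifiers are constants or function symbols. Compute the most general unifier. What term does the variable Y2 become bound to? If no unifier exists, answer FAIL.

op(p(e, p(op(e, false), op(false, op(g(e), op(e, e))))), op(unit, 1))

Decompose p/2: op(op(g(X1), op(R, R)), op(p(R, T), op(unit, 1))) =?= op(Z, Y2),  g(node(T, X1, R)) =?= g(node(p(op(R, false), op(false, Z)), e, X1)).
Decompose op/2: op(g(X1), op(R, R)) =?= Z,  op(p(R, T), op(unit, 1)) =?= Y2.
Bind Z := op(g(X1), op(R, R)); substituting into the one remaining equation that mentions Z gives: g(node(T, X1, R)) =?= g(node(p(op(R, false), op(false, op(g(X1), op(R, R)))), e, X1)).
Bind Y2 := op(p(R, T), op(unit, 1)); no other remaining equation mentions Y2.
Decompose g/1: node(T, X1, R) =?= node(p(op(R, false), op(false, op(g(X1), op(R, R)))), e, X1).
Decompose node/3: T =?= p(op(R, false), op(false, op(g(X1), op(R, R)))),  X1 =?= e,  R =?= X1.
Bind T := p(op(R, false), op(false, op(g(X1), op(R, R)))); no other remaining equation mentions T. Substituting into the earlier binding gives Y2 := op(p(R, p(op(R, false), op(false, op(g(X1), op(R, R))))), op(unit, 1)).
Bind X1 := e; substituting into the remaining equation gives: R =?= e. Substituting into the earlier bindings gives Z := op(g(e), op(R, R)), Y2 := op(p(R, p(op(R, false), op(false, op(g(e), op(R, R))))), op(unit, 1)), T := p(op(R, false), op(false, op(g(e), op(R, R)))).
Bind R := e. Substituting into the earlier bindings gives Z := op(g(e), op(e, e)), Y2 := op(p(e, p(op(e, false), op(false, op(g(e), op(e, e))))), op(unit, 1)), T := p(op(e, false), op(false, op(g(e), op(e, e)))).
MGU = { Z ↦ op(g(e), op(e, e)), Y2 ↦ op(p(e, p(op(e, false), op(false, op(g(e), op(e, e))))), op(unit, 1)), T ↦ p(op(e, false), op(false, op(g(e), op(e, e)))), X1 ↦ e, R ↦ e }, so Y2 ↦ op(p(e, p(op(e, false), op(false, op(g(e), op(e, e))))), op(unit, 1)).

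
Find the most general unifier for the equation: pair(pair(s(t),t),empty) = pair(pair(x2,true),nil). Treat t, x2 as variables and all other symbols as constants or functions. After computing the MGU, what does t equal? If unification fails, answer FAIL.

Decompose pair/2: pair(s(t),t) = pair(x2,true),  empty = nil.
Decompose pair/2: s(t) = x2,  t = true.
Bind x2 := s(t); no other remaining equation mentions x2.
Bind t := true; no other remaining equation mentions t. Substituting into the earlier binding gives x2 := s(true).
Clash: constants empty and nil differ; no unifier exists.

FAIL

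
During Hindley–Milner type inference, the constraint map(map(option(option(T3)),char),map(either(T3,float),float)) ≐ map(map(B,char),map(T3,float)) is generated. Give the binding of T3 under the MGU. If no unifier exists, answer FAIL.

Decompose map/2: map(option(option(T3)),char) ≐ map(B,char),  map(either(T3,float),float) ≐ map(T3,float).
Decompose map/2: option(option(T3)) ≐ B,  char ≐ char.
Bind B := option(option(T3)); no other remaining equation mentions B.
Delete trivial equation char ≐ char.
Decompose map/2: either(T3,float) ≐ T3,  float ≐ float.
Occurs check fails: T3 occurs in either(T3,float); the equation T3 ≐ either(T3,float) has no finite solution.

FAIL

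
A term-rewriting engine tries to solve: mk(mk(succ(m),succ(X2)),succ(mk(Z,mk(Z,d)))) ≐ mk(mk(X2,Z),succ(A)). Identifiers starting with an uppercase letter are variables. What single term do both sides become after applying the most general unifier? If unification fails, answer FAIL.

mk(mk(succ(m),succ(succ(m))),succ(mk(succ(succ(m)),mk(succ(succ(m)),d))))

Decompose mk/2: mk(succ(m),succ(X2)) ≐ mk(X2,Z),  succ(mk(Z,mk(Z,d))) ≐ succ(A).
Decompose mk/2: succ(m) ≐ X2,  succ(X2) ≐ Z.
Bind X2 := succ(m); substituting into the one remaining equation that mentions X2 gives: succ(succ(m)) ≐ Z.
Bind Z := succ(succ(m)); substituting into the remaining equation gives: succ(mk(succ(succ(m)),mk(succ(succ(m)),d))) ≐ succ(A).
Decompose succ/1: mk(succ(succ(m)),mk(succ(succ(m)),d)) ≐ A.
Bind A := mk(succ(succ(m)),mk(succ(succ(m)),d)).
Applying the MGU to either side gives mk(mk(succ(m),succ(succ(m))),succ(mk(succ(succ(m)),mk(succ(succ(m)),d)))).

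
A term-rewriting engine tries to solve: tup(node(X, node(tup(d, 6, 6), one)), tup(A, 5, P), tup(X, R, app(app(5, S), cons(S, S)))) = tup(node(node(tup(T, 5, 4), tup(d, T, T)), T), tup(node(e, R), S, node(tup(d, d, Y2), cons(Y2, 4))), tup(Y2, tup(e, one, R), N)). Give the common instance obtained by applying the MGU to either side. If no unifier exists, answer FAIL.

FAIL

Decompose tup/3: node(X, node(tup(d, 6, 6), one)) = node(node(tup(T, 5, 4), tup(d, T, T)), T),  tup(A, 5, P) = tup(node(e, R), S, node(tup(d, d, Y2), cons(Y2, 4))),  tup(X, R, app(app(5, S), cons(S, S))) = tup(Y2, tup(e, one, R), N).
Decompose node/2: X = node(tup(T, 5, 4), tup(d, T, T)),  node(tup(d, 6, 6), one) = T.
Bind X := node(tup(T, 5, 4), tup(d, T, T)); substituting into the one remaining equation that mentions X gives: tup(node(tup(T, 5, 4), tup(d, T, T)), R, app(app(5, S), cons(S, S))) = tup(Y2, tup(e, one, R), N).
Bind T := node(tup(d, 6, 6), one); substituting into the one remaining equation that mentions T gives: tup(node(tup(node(tup(d, 6, 6), one), 5, 4), tup(d, node(tup(d, 6, 6), one), node(tup(d, 6, 6), one))), R, app(app(5, S), cons(S, S))) = tup(Y2, tup(e, one, R), N). Substituting into the earlier binding gives X := node(tup(node(tup(d, 6, 6), one), 5, 4), tup(d, node(tup(d, 6, 6), one), node(tup(d, 6, 6), one))).
Decompose tup/3: A = node(e, R),  5 = S,  P = node(tup(d, d, Y2), cons(Y2, 4)).
Bind A := node(e, R); no other remaining equation mentions A.
Bind S := 5; substituting into the one remaining equation that mentions S gives: tup(node(tup(node(tup(d, 6, 6), one), 5, 4), tup(d, node(tup(d, 6, 6), one), node(tup(d, 6, 6), one))), R, app(app(5, 5), cons(5, 5))) = tup(Y2, tup(e, one, R), N).
Bind P := node(tup(d, d, Y2), cons(Y2, 4)); no other remaining equation mentions P.
Decompose tup/3: node(tup(node(tup(d, 6, 6), one), 5, 4), tup(d, node(tup(d, 6, 6), one), node(tup(d, 6, 6), one))) = Y2,  R = tup(e, one, R),  app(app(5, 5), cons(5, 5)) = N.
Bind Y2 := node(tup(node(tup(d, 6, 6), one), 5, 4), tup(d, node(tup(d, 6, 6), one), node(tup(d, 6, 6), one))); no other remaining equation mentions Y2. Substituting into the earlier binding gives P := node(tup(d, d, node(tup(node(tup(d, 6, 6), one), 5, 4), tup(d, node(tup(d, 6, 6), one), node(tup(d, 6, 6), one)))), cons(node(tup(node(tup(d, 6, 6), one), 5, 4), tup(d, node(tup(d, 6, 6), one), node(tup(d, 6, 6), one))), 4)).
Occurs check fails: R occurs in tup(e, one, R); the equation R = tup(e, one, R) has no finite solution.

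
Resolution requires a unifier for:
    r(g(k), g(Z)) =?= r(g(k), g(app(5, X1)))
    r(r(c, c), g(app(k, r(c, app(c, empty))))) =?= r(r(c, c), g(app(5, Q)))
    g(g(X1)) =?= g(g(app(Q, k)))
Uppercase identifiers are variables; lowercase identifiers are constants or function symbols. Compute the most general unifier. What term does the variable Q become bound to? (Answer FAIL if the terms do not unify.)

Decompose r/2: g(k) =?= g(k),  g(Z) =?= g(app(5, X1)).
Delete trivial equation g(k) =?= g(k).
Decompose g/1: Z =?= app(5, X1).
Bind Z := app(5, X1); no other remaining equation mentions Z.
Decompose r/2: r(c, c) =?= r(c, c),  g(app(k, r(c, app(c, empty)))) =?= g(app(5, Q)).
Delete trivial equation r(c, c) =?= r(c, c).
Decompose g/1: app(k, r(c, app(c, empty))) =?= app(5, Q).
Decompose app/2: k =?= 5,  r(c, app(c, empty)) =?= Q.
Clash: constants k and 5 differ; no unifier exists.

FAIL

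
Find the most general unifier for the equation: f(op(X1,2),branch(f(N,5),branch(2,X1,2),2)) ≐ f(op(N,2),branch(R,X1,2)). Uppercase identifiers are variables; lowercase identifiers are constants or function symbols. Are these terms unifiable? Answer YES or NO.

NO

Decompose f/2: op(X1,2) ≐ op(N,2),  branch(f(N,5),branch(2,X1,2),2) ≐ branch(R,X1,2).
Decompose op/2: X1 ≐ N,  2 ≐ 2.
Bind X1 := N; substituting into the one remaining equation that mentions X1 gives: branch(f(N,5),branch(2,N,2),2) ≐ branch(R,N,2).
Delete trivial equation 2 ≐ 2.
Decompose branch/3: f(N,5) ≐ R,  branch(2,N,2) ≐ N,  2 ≐ 2.
Bind R := f(N,5); no other remaining equation mentions R.
Occurs check fails: N occurs in branch(2,N,2); the equation N ≐ branch(2,N,2) has no finite solution.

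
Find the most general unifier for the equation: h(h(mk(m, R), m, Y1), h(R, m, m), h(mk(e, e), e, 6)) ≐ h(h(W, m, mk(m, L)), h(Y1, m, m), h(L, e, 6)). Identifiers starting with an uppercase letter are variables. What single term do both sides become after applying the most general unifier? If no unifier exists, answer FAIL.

Decompose h/3: h(mk(m, R), m, Y1) ≐ h(W, m, mk(m, L)),  h(R, m, m) ≐ h(Y1, m, m),  h(mk(e, e), e, 6) ≐ h(L, e, 6).
Decompose h/3: mk(m, R) ≐ W,  m ≐ m,  Y1 ≐ mk(m, L).
Bind W := mk(m, R); no other remaining equation mentions W.
Delete trivial equation m ≐ m.
Bind Y1 := mk(m, L); substituting into the one remaining equation that mentions Y1 gives: h(R, m, m) ≐ h(mk(m, L), m, m).
Decompose h/3: R ≐ mk(m, L),  m ≐ m,  m ≐ m.
Bind R := mk(m, L); no other remaining equation mentions R. Substituting into the earlier binding gives W := mk(m, mk(m, L)).
Delete trivial equation m ≐ m.
Delete trivial equation m ≐ m.
Decompose h/3: mk(e, e) ≐ L,  e ≐ e,  6 ≐ 6.
Bind L := mk(e, e); no other remaining equation mentions L. Substituting into the earlier bindings gives W := mk(m, mk(m, mk(e, e))), Y1 := mk(m, mk(e, e)), R := mk(m, mk(e, e)).
Delete trivial equation e ≐ e.
Delete trivial equation 6 ≐ 6.
Applying the MGU to either side gives h(h(mk(m, mk(m, mk(e, e))), m, mk(m, mk(e, e))), h(mk(m, mk(e, e)), m, m), h(mk(e, e), e, 6)).

h(h(mk(m, mk(m, mk(e, e))), m, mk(m, mk(e, e))), h(mk(m, mk(e, e)), m, m), h(mk(e, e), e, 6))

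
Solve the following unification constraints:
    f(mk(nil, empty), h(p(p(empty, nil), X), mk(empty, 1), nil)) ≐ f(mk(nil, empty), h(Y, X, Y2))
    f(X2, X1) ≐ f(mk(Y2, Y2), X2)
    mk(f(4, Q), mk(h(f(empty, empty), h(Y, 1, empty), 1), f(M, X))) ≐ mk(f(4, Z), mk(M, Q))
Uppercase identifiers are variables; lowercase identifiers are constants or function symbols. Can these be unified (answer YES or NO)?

YES

Decompose f/2: mk(nil, empty) ≐ mk(nil, empty),  h(p(p(empty, nil), X), mk(empty, 1), nil) ≐ h(Y, X, Y2).
Delete trivial equation mk(nil, empty) ≐ mk(nil, empty).
Decompose h/3: p(p(empty, nil), X) ≐ Y,  mk(empty, 1) ≐ X,  nil ≐ Y2.
Bind Y := p(p(empty, nil), X); substituting into the one remaining equation that mentions Y gives: mk(f(4, Q), mk(h(f(empty, empty), h(p(p(empty, nil), X), 1, empty), 1), f(M, X))) ≐ mk(f(4, Z), mk(M, Q)).
Bind X := mk(empty, 1); substituting into the one remaining equation that mentions X gives: mk(f(4, Q), mk(h(f(empty, empty), h(p(p(empty, nil), mk(empty, 1)), 1, empty), 1), f(M, mk(empty, 1)))) ≐ mk(f(4, Z), mk(M, Q)). Substituting into the earlier binding gives Y := p(p(empty, nil), mk(empty, 1)).
Bind Y2 := nil; substituting into the one remaining equation that mentions Y2 gives: f(X2, X1) ≐ f(mk(nil, nil), X2).
Decompose f/2: X2 ≐ mk(nil, nil),  X1 ≐ X2.
Bind X2 := mk(nil, nil); substituting into the one remaining equation that mentions X2 gives: X1 ≐ mk(nil, nil).
Bind X1 := mk(nil, nil); no other remaining equation mentions X1.
Decompose mk/2: f(4, Q) ≐ f(4, Z),  mk(h(f(empty, empty), h(p(p(empty, nil), mk(empty, 1)), 1, empty), 1), f(M, mk(empty, 1))) ≐ mk(M, Q).
Decompose f/2: 4 ≐ 4,  Q ≐ Z.
Delete trivial equation 4 ≐ 4.
Bind Q := Z; substituting into the remaining equation gives: mk(h(f(empty, empty), h(p(p(empty, nil), mk(empty, 1)), 1, empty), 1), f(M, mk(empty, 1))) ≐ mk(M, Z).
Decompose mk/2: h(f(empty, empty), h(p(p(empty, nil), mk(empty, 1)), 1, empty), 1) ≐ M,  f(M, mk(empty, 1)) ≐ Z.
Bind M := h(f(empty, empty), h(p(p(empty, nil), mk(empty, 1)), 1, empty), 1); substituting into the remaining equation gives: f(h(f(empty, empty), h(p(p(empty, nil), mk(empty, 1)), 1, empty), 1), mk(empty, 1)) ≐ Z.
Bind Z := f(h(f(empty, empty), h(p(p(empty, nil), mk(empty, 1)), 1, empty), 1), mk(empty, 1)). Substituting into the earlier binding gives Q := f(h(f(empty, empty), h(p(p(empty, nil), mk(empty, 1)), 1, empty), 1), mk(empty, 1)).
No equations remain and no clash or occurs-check failure arose, so a unifier exists.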